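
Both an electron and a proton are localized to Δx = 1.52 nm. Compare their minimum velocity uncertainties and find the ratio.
The electron has the larger minimum velocity uncertainty, by a ratio of 1836.2.

For both particles, Δp_min = ℏ/(2Δx) = 3.469e-26 kg·m/s (same for both).

The velocity uncertainty is Δv = Δp/m:
- electron: Δv = 3.469e-26 / 9.109e-31 = 3.808e+04 m/s = 38.081 km/s
- proton: Δv = 3.469e-26 / 1.673e-27 = 2.074e+01 m/s = 20.740 m/s

Ratio: 3.808e+04 / 2.074e+01 = 1836.2

The lighter particle has larger velocity uncertainty because Δv ∝ 1/m.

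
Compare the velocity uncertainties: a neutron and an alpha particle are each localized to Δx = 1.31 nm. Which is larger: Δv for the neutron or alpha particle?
The neutron has the larger minimum velocity uncertainty, by a ratio of 4.0.

For both particles, Δp_min = ℏ/(2Δx) = 4.025e-26 kg·m/s (same for both).

The velocity uncertainty is Δv = Δp/m:
- neutron: Δv = 4.025e-26 / 1.675e-27 = 2.403e+01 m/s = 24.031 m/s
- alpha particle: Δv = 4.025e-26 / 6.645e-27 = 6.058e+00 m/s = 6.058 m/s

Ratio: 2.403e+01 / 6.058e+00 = 4.0

The lighter particle has larger velocity uncertainty because Δv ∝ 1/m.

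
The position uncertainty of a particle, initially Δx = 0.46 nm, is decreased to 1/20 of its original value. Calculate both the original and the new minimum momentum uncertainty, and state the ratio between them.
Original Δp_min = 1.146 × 10^-25 kg·m/s; new Δp'_min = 2.293 × 10^-24 kg·m/s; ratio Δp'_min/Δp_min = 20.

From the uncertainty principle ΔxΔp ≥ ℏ/2, the minimum momentum uncertainty is Δp_min = ℏ/(2Δx).

Original (Δx = 0.46 nm = 4.600e-10 m):
Δp_min = (1.055e-34 J·s)/(2 × 4.600e-10 m) = 1.146e-25 kg·m/s

When Δx → (1/20)Δx:
Δp'_min = ℏ/(2 × (1/20)Δx) = 20 × ℏ/(2Δx) = 20 × Δp_min
Δp'_min = 20 × 1.146e-25 kg·m/s = 2.293e-24 kg·m/s

Since Δp_min ∝ 1/Δx, when Δx is decreased to 1/20 of its original value, Δp_min increases to 20 times its original value.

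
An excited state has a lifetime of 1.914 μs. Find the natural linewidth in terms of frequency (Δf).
41.577 kHz

Using the energy-time uncertainty principle and E = hf:
ΔEΔt ≥ ℏ/2
hΔf·Δt ≥ ℏ/2

The minimum frequency uncertainty is:
Δf = ℏ/(2hτ) = 1/(4πτ)
Δf = 1/(4π × 1.914e-06 s)
Δf = 4.158e+04 Hz = 41.577 kHz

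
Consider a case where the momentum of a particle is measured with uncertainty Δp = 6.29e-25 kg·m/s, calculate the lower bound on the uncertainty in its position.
83.829 pm

Using the Heisenberg uncertainty principle:
ΔxΔp ≥ ℏ/2

The minimum uncertainty in position is:
Δx_min = ℏ/(2Δp)
Δx_min = (1.055e-34 J·s) / (2 × 6.290e-25 kg·m/s)
Δx_min = 8.383e-11 m = 83.829 pm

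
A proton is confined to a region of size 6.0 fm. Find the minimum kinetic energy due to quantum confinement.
144.096 keV

Using the uncertainty principle:

1. Position uncertainty: Δx ≈ 6.000e-15 m
2. Minimum momentum uncertainty: Δp = ℏ/(2Δx) = 8.788e-21 kg·m/s
3. Minimum kinetic energy:
   KE = (Δp)²/(2m) = (8.788e-21)²/(2 × 1.673e-27 kg)
   KE = 2.309e-14 J = 144.096 keV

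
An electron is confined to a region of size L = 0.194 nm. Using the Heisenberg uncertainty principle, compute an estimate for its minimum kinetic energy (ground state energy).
253.081 meV

Using the uncertainty principle to estimate ground state energy:

1. The position uncertainty is approximately the confinement size:
   Δx ≈ L = 1.940e-10 m

2. From ΔxΔp ≥ ℏ/2, the minimum momentum uncertainty is:
   Δp ≈ ℏ/(2L) = 2.718e-25 kg·m/s

3. The kinetic energy is approximately:
   KE ≈ (Δp)²/(2m) = (2.718e-25)²/(2 × 9.109e-31 kg)
   KE ≈ 4.055e-20 J = 253.081 meV

This is an order-of-magnitude estimate of the ground state energy.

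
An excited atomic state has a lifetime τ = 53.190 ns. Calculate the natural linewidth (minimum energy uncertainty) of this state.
6.187 neV

Using the energy-time uncertainty principle:
ΔEΔt ≥ ℏ/2

The lifetime τ represents the time uncertainty Δt.
The natural linewidth (minimum energy uncertainty) is:

ΔE = ℏ/(2τ)
ΔE = (1.055e-34 J·s) / (2 × 5.319e-08 s)
ΔE = 9.913e-28 J = 6.187 neV

This natural linewidth limits the precision of spectroscopic measurements.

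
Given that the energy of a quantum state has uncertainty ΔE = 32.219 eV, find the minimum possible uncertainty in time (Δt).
10.215 as

Using the energy-time uncertainty principle:
ΔEΔt ≥ ℏ/2

The minimum uncertainty in time is:
Δt_min = ℏ/(2ΔE)
Δt_min = (1.055e-34 J·s) / (2 × 5.162e-18 J)
Δt_min = 1.021e-17 s = 10.215 as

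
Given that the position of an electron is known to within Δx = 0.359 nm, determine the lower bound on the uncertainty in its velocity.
161.236 km/s

Using the Heisenberg uncertainty principle and Δp = mΔv:
ΔxΔp ≥ ℏ/2
Δx(mΔv) ≥ ℏ/2

The minimum uncertainty in velocity is:
Δv_min = ℏ/(2mΔx)
Δv_min = (1.055e-34 J·s) / (2 × 9.109e-31 kg × 3.590e-10 m)
Δv_min = 1.612e+05 m/s = 161.236 km/s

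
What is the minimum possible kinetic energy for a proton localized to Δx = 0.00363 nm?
393.678 meV

Localizing a particle requires giving it sufficient momentum uncertainty:

1. From uncertainty principle: Δp ≥ ℏ/(2Δx)
   Δp_min = (1.055e-34 J·s) / (2 × 3.630e-12 m)
   Δp_min = 1.453e-23 kg·m/s

2. This momentum uncertainty corresponds to kinetic energy:
   KE ≈ (Δp)²/(2m) = (1.453e-23)²/(2 × 1.673e-27 kg)
   KE = 6.307e-20 J = 393.678 meV

Tighter localization requires more energy.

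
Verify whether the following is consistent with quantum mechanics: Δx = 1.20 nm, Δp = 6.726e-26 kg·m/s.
Yes, it satisfies the uncertainty principle.

Calculate the product ΔxΔp:
ΔxΔp = (1.200e-09 m) × (6.726e-26 kg·m/s)
ΔxΔp = 8.071e-35 J·s

Compare to the minimum allowed value ℏ/2:
ℏ/2 = 5.273e-35 J·s

Since ΔxΔp = 8.071e-35 J·s ≥ 5.273e-35 J·s = ℏ/2,
the measurement satisfies the uncertainty principle.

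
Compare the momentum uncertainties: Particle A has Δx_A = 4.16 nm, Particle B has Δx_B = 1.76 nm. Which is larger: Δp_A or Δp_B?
Particle B has the larger minimum momentum uncertainty, by a factor of 2.36.

For each particle, the minimum momentum uncertainty is Δp_min = ℏ/(2Δx):

Particle A: Δp_A = ℏ/(2×4.160e-09 m) = 1.268e-26 kg·m/s
Particle B: Δp_B = ℏ/(2×1.760e-09 m) = 2.996e-26 kg·m/s

Ratio: Δp_B/Δp_A = 2.36

Since Δp_min ∝ 1/Δx, the particle with smaller position uncertainty (B) has larger momentum uncertainty.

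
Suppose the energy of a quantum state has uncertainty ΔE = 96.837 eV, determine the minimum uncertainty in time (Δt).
3.399 as

Using the energy-time uncertainty principle:
ΔEΔt ≥ ℏ/2

The minimum uncertainty in time is:
Δt_min = ℏ/(2ΔE)
Δt_min = (1.055e-34 J·s) / (2 × 1.551e-17 J)
Δt_min = 3.399e-18 s = 3.399 as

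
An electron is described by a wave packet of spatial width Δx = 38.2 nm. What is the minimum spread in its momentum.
1.380 × 10^-27 kg·m/s

For a wave packet, the spatial width Δx and momentum spread Δp are related by the uncertainty principle:
ΔxΔp ≥ ℏ/2

The minimum momentum spread is:
Δp_min = ℏ/(2Δx)
Δp_min = (1.055e-34 J·s) / (2 × 3.820e-08 m)
Δp_min = 1.380e-27 kg·m/s

A wave packet cannot have both a well-defined position and well-defined momentum.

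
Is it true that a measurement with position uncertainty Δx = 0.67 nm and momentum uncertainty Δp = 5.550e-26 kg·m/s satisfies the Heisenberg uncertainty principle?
No, it violates the uncertainty principle (impossible measurement).

Calculate the product ΔxΔp:
ΔxΔp = (6.700e-10 m) × (5.550e-26 kg·m/s)
ΔxΔp = 3.719e-35 J·s

Compare to the minimum allowed value ℏ/2:
ℏ/2 = 5.273e-35 J·s

Since ΔxΔp = 3.719e-35 J·s < 5.273e-35 J·s = ℏ/2,
the measurement violates the uncertainty principle.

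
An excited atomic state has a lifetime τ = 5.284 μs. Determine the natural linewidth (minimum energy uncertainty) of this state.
62.283 peV

Using the energy-time uncertainty principle:
ΔEΔt ≥ ℏ/2

The lifetime τ represents the time uncertainty Δt.
The natural linewidth (minimum energy uncertainty) is:

ΔE = ℏ/(2τ)
ΔE = (1.055e-34 J·s) / (2 × 5.284e-06 s)
ΔE = 9.979e-30 J = 62.283 peV

This natural linewidth limits the precision of spectroscopic measurements.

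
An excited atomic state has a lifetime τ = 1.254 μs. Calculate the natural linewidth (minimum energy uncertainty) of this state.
262.445 peV

Using the energy-time uncertainty principle:
ΔEΔt ≥ ℏ/2

The lifetime τ represents the time uncertainty Δt.
The natural linewidth (minimum energy uncertainty) is:

ΔE = ℏ/(2τ)
ΔE = (1.055e-34 J·s) / (2 × 1.254e-06 s)
ΔE = 4.205e-29 J = 262.445 peV

This natural linewidth limits the precision of spectroscopic measurements.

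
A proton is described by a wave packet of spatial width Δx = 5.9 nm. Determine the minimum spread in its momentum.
8.937 × 10^-27 kg·m/s

For a wave packet, the spatial width Δx and momentum spread Δp are related by the uncertainty principle:
ΔxΔp ≥ ℏ/2

The minimum momentum spread is:
Δp_min = ℏ/(2Δx)
Δp_min = (1.055e-34 J·s) / (2 × 5.900e-09 m)
Δp_min = 8.937e-27 kg·m/s

A wave packet cannot have both a well-defined position and well-defined momentum.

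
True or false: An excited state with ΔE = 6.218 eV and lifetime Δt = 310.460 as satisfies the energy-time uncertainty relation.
Yes, it satisfies the uncertainty relation.

Calculate the product ΔEΔt:
ΔE = 6.218 eV = 9.962e-19 J
ΔEΔt = (9.962e-19 J) × (3.105e-16 s)
ΔEΔt = 3.093e-34 J·s

Compare to the minimum allowed value ℏ/2:
ℏ/2 = 5.273e-35 J·s

Since ΔEΔt = 3.093e-34 J·s ≥ 5.273e-35 J·s = ℏ/2,
this satisfies the uncertainty relation.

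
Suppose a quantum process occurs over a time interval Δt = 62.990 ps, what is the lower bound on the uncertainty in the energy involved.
5.225 μeV

Using the energy-time uncertainty principle:
ΔEΔt ≥ ℏ/2

The minimum uncertainty in energy is:
ΔE_min = ℏ/(2Δt)
ΔE_min = (1.055e-34 J·s) / (2 × 6.299e-11 s)
ΔE_min = 8.371e-25 J = 5.225 μeV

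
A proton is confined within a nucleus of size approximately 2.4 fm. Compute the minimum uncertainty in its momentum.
2.197 × 10^-20 kg·m/s

Using the Heisenberg uncertainty principle:
ΔxΔp ≥ ℏ/2

With Δx ≈ L = 2.400e-15 m (the confinement size):
Δp_min = ℏ/(2Δx)
Δp_min = (1.055e-34 J·s) / (2 × 2.400e-15 m)
Δp_min = 2.197e-20 kg·m/s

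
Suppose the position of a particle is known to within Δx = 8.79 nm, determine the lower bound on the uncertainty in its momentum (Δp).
5.999 × 10^-27 kg·m/s

Using the Heisenberg uncertainty principle:
ΔxΔp ≥ ℏ/2

The minimum uncertainty in momentum is:
Δp_min = ℏ/(2Δx)
Δp_min = (1.055e-34 J·s) / (2 × 8.790e-09 m)
Δp_min = 5.999e-27 kg·m/s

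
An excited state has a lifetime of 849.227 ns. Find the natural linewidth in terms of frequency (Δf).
93.706 kHz

Using the energy-time uncertainty principle and E = hf:
ΔEΔt ≥ ℏ/2
hΔf·Δt ≥ ℏ/2

The minimum frequency uncertainty is:
Δf = ℏ/(2hτ) = 1/(4πτ)
Δf = 1/(4π × 8.492e-07 s)
Δf = 9.371e+04 Hz = 93.706 kHz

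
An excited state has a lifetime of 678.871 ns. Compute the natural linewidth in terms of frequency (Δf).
117.220 kHz

Using the energy-time uncertainty principle and E = hf:
ΔEΔt ≥ ℏ/2
hΔf·Δt ≥ ℏ/2

The minimum frequency uncertainty is:
Δf = ℏ/(2hτ) = 1/(4πτ)
Δf = 1/(4π × 6.789e-07 s)
Δf = 1.172e+05 Hz = 117.220 kHz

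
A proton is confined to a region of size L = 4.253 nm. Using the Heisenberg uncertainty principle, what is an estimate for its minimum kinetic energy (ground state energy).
286.790 neV

Using the uncertainty principle to estimate ground state energy:

1. The position uncertainty is approximately the confinement size:
   Δx ≈ L = 4.253e-09 m

2. From ΔxΔp ≥ ℏ/2, the minimum momentum uncertainty is:
   Δp ≈ ℏ/(2L) = 1.240e-26 kg·m/s

3. The kinetic energy is approximately:
   KE ≈ (Δp)²/(2m) = (1.240e-26)²/(2 × 1.673e-27 kg)
   KE ≈ 4.595e-26 J = 286.790 neV

This is an order-of-magnitude estimate of the ground state energy.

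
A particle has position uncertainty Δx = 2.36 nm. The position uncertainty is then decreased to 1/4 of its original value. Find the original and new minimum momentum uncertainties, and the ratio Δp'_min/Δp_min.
Original Δp_min = 2.234 × 10^-26 kg·m/s; new Δp'_min = 8.937 × 10^-26 kg·m/s; ratio Δp'_min/Δp_min = 4.

From the uncertainty principle ΔxΔp ≥ ℏ/2, the minimum momentum uncertainty is Δp_min = ℏ/(2Δx).

Original (Δx = 2.36 nm = 2.360e-09 m):
Δp_min = (1.055e-34 J·s)/(2 × 2.360e-09 m) = 2.234e-26 kg·m/s

When Δx → (1/4)Δx:
Δp'_min = ℏ/(2 × (1/4)Δx) = 4 × ℏ/(2Δx) = 4 × Δp_min
Δp'_min = 4 × 2.234e-26 kg·m/s = 8.937e-26 kg·m/s

Since Δp_min ∝ 1/Δx, when Δx is decreased to 1/4 of its original value, Δp_min increases to 4 times its original value.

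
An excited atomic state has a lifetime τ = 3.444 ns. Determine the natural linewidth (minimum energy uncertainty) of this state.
95.559 neV

Using the energy-time uncertainty principle:
ΔEΔt ≥ ℏ/2

The lifetime τ represents the time uncertainty Δt.
The natural linewidth (minimum energy uncertainty) is:

ΔE = ℏ/(2τ)
ΔE = (1.055e-34 J·s) / (2 × 3.444e-09 s)
ΔE = 1.531e-26 J = 95.559 neV

This natural linewidth limits the precision of spectroscopic measurements.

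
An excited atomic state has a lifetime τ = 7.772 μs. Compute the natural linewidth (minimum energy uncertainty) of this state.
42.345 peV

Using the energy-time uncertainty principle:
ΔEΔt ≥ ℏ/2

The lifetime τ represents the time uncertainty Δt.
The natural linewidth (minimum energy uncertainty) is:

ΔE = ℏ/(2τ)
ΔE = (1.055e-34 J·s) / (2 × 7.772e-06 s)
ΔE = 6.784e-30 J = 42.345 peV

This natural linewidth limits the precision of spectroscopic measurements.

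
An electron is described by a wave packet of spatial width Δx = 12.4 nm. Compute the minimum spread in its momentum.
4.252 × 10^-27 kg·m/s

For a wave packet, the spatial width Δx and momentum spread Δp are related by the uncertainty principle:
ΔxΔp ≥ ℏ/2

The minimum momentum spread is:
Δp_min = ℏ/(2Δx)
Δp_min = (1.055e-34 J·s) / (2 × 1.240e-08 m)
Δp_min = 4.252e-27 kg·m/s

A wave packet cannot have both a well-defined position and well-defined momentum.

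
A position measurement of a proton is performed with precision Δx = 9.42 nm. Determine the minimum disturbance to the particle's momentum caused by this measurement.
5.598 × 10^-27 kg·m/s

The uncertainty principle implies that measuring position disturbs momentum:
ΔxΔp ≥ ℏ/2

When we measure position with precision Δx, we necessarily introduce a momentum uncertainty:
Δp ≥ ℏ/(2Δx)
Δp_min = (1.055e-34 J·s) / (2 × 9.420e-09 m)
Δp_min = 5.598e-27 kg·m/s

The more precisely we measure position, the greater the momentum disturbance.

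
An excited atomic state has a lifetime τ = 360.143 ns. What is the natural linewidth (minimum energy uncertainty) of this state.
913.820 peV

Using the energy-time uncertainty principle:
ΔEΔt ≥ ℏ/2

The lifetime τ represents the time uncertainty Δt.
The natural linewidth (minimum energy uncertainty) is:

ΔE = ℏ/(2τ)
ΔE = (1.055e-34 J·s) / (2 × 3.601e-07 s)
ΔE = 1.464e-28 J = 913.820 peV

This natural linewidth limits the precision of spectroscopic measurements.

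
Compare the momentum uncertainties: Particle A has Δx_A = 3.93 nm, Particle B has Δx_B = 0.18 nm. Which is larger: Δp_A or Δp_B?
Particle B has the larger minimum momentum uncertainty, by a factor of 21.83.

For each particle, the minimum momentum uncertainty is Δp_min = ℏ/(2Δx):

Particle A: Δp_A = ℏ/(2×3.930e-09 m) = 1.342e-26 kg·m/s
Particle B: Δp_B = ℏ/(2×1.800e-10 m) = 2.929e-25 kg·m/s

Ratio: Δp_B/Δp_A = 21.83

Since Δp_min ∝ 1/Δx, the particle with smaller position uncertainty (B) has larger momentum uncertainty.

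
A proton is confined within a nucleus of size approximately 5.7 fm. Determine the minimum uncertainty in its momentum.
9.251 × 10^-21 kg·m/s

Using the Heisenberg uncertainty principle:
ΔxΔp ≥ ℏ/2

With Δx ≈ L = 5.700e-15 m (the confinement size):
Δp_min = ℏ/(2Δx)
Δp_min = (1.055e-34 J·s) / (2 × 5.700e-15 m)
Δp_min = 9.251e-21 kg·m/s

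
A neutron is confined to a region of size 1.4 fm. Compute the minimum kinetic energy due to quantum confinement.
2.643 MeV

Using the uncertainty principle:

1. Position uncertainty: Δx ≈ 1.400e-15 m
2. Minimum momentum uncertainty: Δp = ℏ/(2Δx) = 3.766e-20 kg·m/s
3. Minimum kinetic energy:
   KE = (Δp)²/(2m) = (3.766e-20)²/(2 × 1.675e-27 kg)
   KE = 4.235e-13 J = 2.643 MeV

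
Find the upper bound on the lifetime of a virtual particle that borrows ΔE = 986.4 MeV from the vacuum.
3.336 × 10^-25 s

Using the energy-time uncertainty principle:
ΔEΔt ≥ ℏ/2

For a virtual particle borrowing energy ΔE, the maximum lifetime is:
Δt_max = ℏ/(2ΔE)

Converting energy:
ΔE = 986.4 MeV = 1.580e-10 J

Δt_max = (1.055e-34 J·s) / (2 × 1.580e-10 J)
Δt_max = 3.336e-25 s = 3.336 × 10^-25 s

Virtual particles with higher borrowed energy exist for shorter times.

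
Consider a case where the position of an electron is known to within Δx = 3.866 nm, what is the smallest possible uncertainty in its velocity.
14.973 km/s

Using the Heisenberg uncertainty principle and Δp = mΔv:
ΔxΔp ≥ ℏ/2
Δx(mΔv) ≥ ℏ/2

The minimum uncertainty in velocity is:
Δv_min = ℏ/(2mΔx)
Δv_min = (1.055e-34 J·s) / (2 × 9.109e-31 kg × 3.866e-09 m)
Δv_min = 1.497e+04 m/s = 14.973 km/s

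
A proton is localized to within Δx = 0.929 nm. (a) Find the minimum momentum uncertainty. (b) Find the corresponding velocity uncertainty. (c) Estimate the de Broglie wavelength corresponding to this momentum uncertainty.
(a) Δp_min = 5.676 × 10^-26 kg·m/s
(b) Δv_min = 33.934 m/s
(c) λ_dB = 11.674 nm

Step-by-step:

(a) From the uncertainty principle:
Δp_min = ℏ/(2Δx) = (1.055e-34 J·s)/(2 × 9.290e-10 m) = 5.676e-26 kg·m/s

(b) The velocity uncertainty:
Δv = Δp/m = (5.676e-26 kg·m/s)/(1.673e-27 kg) = 3.393e+01 m/s = 33.934 m/s

(c) The de Broglie wavelength for this momentum:
λ = h/p = (6.626e-34 J·s)/(5.676e-26 kg·m/s) = 1.167e-08 m = 11.674 nm

Note: The de Broglie wavelength is comparable to the localization size, as expected from wave-particle duality.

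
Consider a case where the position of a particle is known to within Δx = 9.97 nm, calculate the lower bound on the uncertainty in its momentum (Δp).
5.289 × 10^-27 kg·m/s

Using the Heisenberg uncertainty principle:
ΔxΔp ≥ ℏ/2

The minimum uncertainty in momentum is:
Δp_min = ℏ/(2Δx)
Δp_min = (1.055e-34 J·s) / (2 × 9.970e-09 m)
Δp_min = 5.289e-27 kg·m/s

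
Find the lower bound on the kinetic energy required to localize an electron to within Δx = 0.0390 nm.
6.262 eV

Localizing a particle requires giving it sufficient momentum uncertainty:

1. From uncertainty principle: Δp ≥ ℏ/(2Δx)
   Δp_min = (1.055e-34 J·s) / (2 × 3.900e-11 m)
   Δp_min = 1.352e-24 kg·m/s

2. This momentum uncertainty corresponds to kinetic energy:
   KE ≈ (Δp)²/(2m) = (1.352e-24)²/(2 × 9.109e-31 kg)
   KE = 1.003e-18 J = 6.262 eV

Tighter localization requires more energy.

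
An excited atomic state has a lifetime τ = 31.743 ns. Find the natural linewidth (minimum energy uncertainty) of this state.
10.368 neV

Using the energy-time uncertainty principle:
ΔEΔt ≥ ℏ/2

The lifetime τ represents the time uncertainty Δt.
The natural linewidth (minimum energy uncertainty) is:

ΔE = ℏ/(2τ)
ΔE = (1.055e-34 J·s) / (2 × 3.174e-08 s)
ΔE = 1.661e-27 J = 10.368 neV

This natural linewidth limits the precision of spectroscopic measurements.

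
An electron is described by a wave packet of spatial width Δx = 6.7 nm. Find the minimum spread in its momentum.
7.870 × 10^-27 kg·m/s

For a wave packet, the spatial width Δx and momentum spread Δp are related by the uncertainty principle:
ΔxΔp ≥ ℏ/2

The minimum momentum spread is:
Δp_min = ℏ/(2Δx)
Δp_min = (1.055e-34 J·s) / (2 × 6.700e-09 m)
Δp_min = 7.870e-27 kg·m/s

A wave packet cannot have both a well-defined position and well-defined momentum.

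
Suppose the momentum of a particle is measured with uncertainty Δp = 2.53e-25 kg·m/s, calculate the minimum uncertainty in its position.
208.413 pm

Using the Heisenberg uncertainty principle:
ΔxΔp ≥ ℏ/2

The minimum uncertainty in position is:
Δx_min = ℏ/(2Δp)
Δx_min = (1.055e-34 J·s) / (2 × 2.530e-25 kg·m/s)
Δx_min = 2.084e-10 m = 208.413 pm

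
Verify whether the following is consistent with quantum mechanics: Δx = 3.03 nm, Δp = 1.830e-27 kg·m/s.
No, it violates the uncertainty principle (impossible measurement).

Calculate the product ΔxΔp:
ΔxΔp = (3.030e-09 m) × (1.830e-27 kg·m/s)
ΔxΔp = 5.545e-36 J·s

Compare to the minimum allowed value ℏ/2:
ℏ/2 = 5.273e-35 J·s

Since ΔxΔp = 5.545e-36 J·s < 5.273e-35 J·s = ℏ/2,
the measurement violates the uncertainty principle.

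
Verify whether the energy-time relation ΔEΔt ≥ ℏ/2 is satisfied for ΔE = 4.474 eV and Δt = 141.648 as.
Yes, it satisfies the uncertainty relation.

Calculate the product ΔEΔt:
ΔE = 4.474 eV = 7.168e-19 J
ΔEΔt = (7.168e-19 J) × (1.416e-16 s)
ΔEΔt = 1.015e-34 J·s

Compare to the minimum allowed value ℏ/2:
ℏ/2 = 5.273e-35 J·s

Since ΔEΔt = 1.015e-34 J·s ≥ 5.273e-35 J·s = ℏ/2,
this satisfies the uncertainty relation.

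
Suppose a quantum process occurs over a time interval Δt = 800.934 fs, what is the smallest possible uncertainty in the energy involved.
410.903 μeV

Using the energy-time uncertainty principle:
ΔEΔt ≥ ℏ/2

The minimum uncertainty in energy is:
ΔE_min = ℏ/(2Δt)
ΔE_min = (1.055e-34 J·s) / (2 × 8.009e-13 s)
ΔE_min = 6.583e-23 J = 410.903 μeV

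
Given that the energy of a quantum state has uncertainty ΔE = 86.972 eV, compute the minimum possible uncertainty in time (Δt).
3.784 as

Using the energy-time uncertainty principle:
ΔEΔt ≥ ℏ/2

The minimum uncertainty in time is:
Δt_min = ℏ/(2ΔE)
Δt_min = (1.055e-34 J·s) / (2 × 1.393e-17 J)
Δt_min = 3.784e-18 s = 3.784 as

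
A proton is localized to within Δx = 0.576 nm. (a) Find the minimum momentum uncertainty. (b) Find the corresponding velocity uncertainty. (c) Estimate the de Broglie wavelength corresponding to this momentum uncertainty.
(a) Δp_min = 9.154 × 10^-26 kg·m/s
(b) Δv_min = 54.730 m/s
(c) λ_dB = 7.238 nm

Step-by-step:

(a) From the uncertainty principle:
Δp_min = ℏ/(2Δx) = (1.055e-34 J·s)/(2 × 5.760e-10 m) = 9.154e-26 kg·m/s

(b) The velocity uncertainty:
Δv = Δp/m = (9.154e-26 kg·m/s)/(1.673e-27 kg) = 5.473e+01 m/s = 54.730 m/s

(c) The de Broglie wavelength for this momentum:
λ = h/p = (6.626e-34 J·s)/(9.154e-26 kg·m/s) = 7.238e-09 m = 7.238 nm

Note: The de Broglie wavelength is comparable to the localization size, as expected from wave-particle duality.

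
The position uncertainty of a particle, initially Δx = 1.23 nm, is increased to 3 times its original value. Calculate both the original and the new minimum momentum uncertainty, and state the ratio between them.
Original Δp_min = 4.287 × 10^-26 kg·m/s; new Δp'_min = 1.429 × 10^-26 kg·m/s; ratio Δp'_min/Δp_min = 1/3.

From the uncertainty principle ΔxΔp ≥ ℏ/2, the minimum momentum uncertainty is Δp_min = ℏ/(2Δx).

Original (Δx = 1.23 nm = 1.230e-09 m):
Δp_min = (1.055e-34 J·s)/(2 × 1.230e-09 m) = 4.287e-26 kg·m/s

When Δx → 3Δx:
Δp'_min = ℏ/(2 × 3Δx) = (1/3) × ℏ/(2Δx) = (1/3) × Δp_min
Δp'_min = 1/3 × 4.287e-26 kg·m/s = 1.429e-26 kg·m/s

Since Δp_min ∝ 1/Δx, when Δx is increased to 3 times its original value, Δp_min decreases to 1/3 of its original value.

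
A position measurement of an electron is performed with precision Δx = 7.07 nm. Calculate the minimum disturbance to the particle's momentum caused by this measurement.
7.458 × 10^-27 kg·m/s

The uncertainty principle implies that measuring position disturbs momentum:
ΔxΔp ≥ ℏ/2

When we measure position with precision Δx, we necessarily introduce a momentum uncertainty:
Δp ≥ ℏ/(2Δx)
Δp_min = (1.055e-34 J·s) / (2 × 7.070e-09 m)
Δp_min = 7.458e-27 kg·m/s

The more precisely we measure position, the greater the momentum disturbance.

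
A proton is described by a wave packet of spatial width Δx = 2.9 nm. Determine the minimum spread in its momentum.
1.818 × 10^-26 kg·m/s

For a wave packet, the spatial width Δx and momentum spread Δp are related by the uncertainty principle:
ΔxΔp ≥ ℏ/2

The minimum momentum spread is:
Δp_min = ℏ/(2Δx)
Δp_min = (1.055e-34 J·s) / (2 × 2.900e-09 m)
Δp_min = 1.818e-26 kg·m/s

A wave packet cannot have both a well-defined position and well-defined momentum.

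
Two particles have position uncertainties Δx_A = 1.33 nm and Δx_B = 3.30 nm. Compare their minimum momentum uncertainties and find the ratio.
Particle A has the larger minimum momentum uncertainty, by a factor of 2.48.

For each particle, the minimum momentum uncertainty is Δp_min = ℏ/(2Δx):

Particle A: Δp_A = ℏ/(2×1.330e-09 m) = 3.965e-26 kg·m/s
Particle B: Δp_B = ℏ/(2×3.300e-09 m) = 1.598e-26 kg·m/s

Ratio: Δp_A/Δp_B = 2.48

Since Δp_min ∝ 1/Δx, the particle with smaller position uncertainty (A) has larger momentum uncertainty.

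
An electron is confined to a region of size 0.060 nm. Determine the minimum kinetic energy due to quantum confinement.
2.646 eV

Using the uncertainty principle:

1. Position uncertainty: Δx ≈ 6.000e-11 m
2. Minimum momentum uncertainty: Δp = ℏ/(2Δx) = 8.788e-25 kg·m/s
3. Minimum kinetic energy:
   KE = (Δp)²/(2m) = (8.788e-25)²/(2 × 9.109e-31 kg)
   KE = 4.239e-19 J = 2.646 eV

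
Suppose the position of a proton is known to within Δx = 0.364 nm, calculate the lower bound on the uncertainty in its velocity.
86.606 m/s

Using the Heisenberg uncertainty principle and Δp = mΔv:
ΔxΔp ≥ ℏ/2
Δx(mΔv) ≥ ℏ/2

The minimum uncertainty in velocity is:
Δv_min = ℏ/(2mΔx)
Δv_min = (1.055e-34 J·s) / (2 × 1.673e-27 kg × 3.640e-10 m)
Δv_min = 8.661e+01 m/s = 86.606 m/s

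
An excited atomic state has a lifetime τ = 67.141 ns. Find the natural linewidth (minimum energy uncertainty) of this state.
4.902 neV

Using the energy-time uncertainty principle:
ΔEΔt ≥ ℏ/2

The lifetime τ represents the time uncertainty Δt.
The natural linewidth (minimum energy uncertainty) is:

ΔE = ℏ/(2τ)
ΔE = (1.055e-34 J·s) / (2 × 6.714e-08 s)
ΔE = 7.853e-28 J = 4.902 neV

This natural linewidth limits the precision of spectroscopic measurements.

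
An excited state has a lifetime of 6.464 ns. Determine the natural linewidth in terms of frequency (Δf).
12.311 MHz

Using the energy-time uncertainty principle and E = hf:
ΔEΔt ≥ ℏ/2
hΔf·Δt ≥ ℏ/2

The minimum frequency uncertainty is:
Δf = ℏ/(2hτ) = 1/(4πτ)
Δf = 1/(4π × 6.464e-09 s)
Δf = 1.231e+07 Hz = 12.311 MHz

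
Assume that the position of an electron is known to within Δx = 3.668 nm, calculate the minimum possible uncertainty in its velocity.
15.781 km/s

Using the Heisenberg uncertainty principle and Δp = mΔv:
ΔxΔp ≥ ℏ/2
Δx(mΔv) ≥ ℏ/2

The minimum uncertainty in velocity is:
Δv_min = ℏ/(2mΔx)
Δv_min = (1.055e-34 J·s) / (2 × 9.109e-31 kg × 3.668e-09 m)
Δv_min = 1.578e+04 m/s = 15.781 km/s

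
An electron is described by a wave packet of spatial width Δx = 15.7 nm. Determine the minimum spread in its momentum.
3.359 × 10^-27 kg·m/s

For a wave packet, the spatial width Δx and momentum spread Δp are related by the uncertainty principle:
ΔxΔp ≥ ℏ/2

The minimum momentum spread is:
Δp_min = ℏ/(2Δx)
Δp_min = (1.055e-34 J·s) / (2 × 1.570e-08 m)
Δp_min = 3.359e-27 kg·m/s

A wave packet cannot have both a well-defined position and well-defined momentum.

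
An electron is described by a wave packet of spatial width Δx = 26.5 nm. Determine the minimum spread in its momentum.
1.990 × 10^-27 kg·m/s

For a wave packet, the spatial width Δx and momentum spread Δp are related by the uncertainty principle:
ΔxΔp ≥ ℏ/2

The minimum momentum spread is:
Δp_min = ℏ/(2Δx)
Δp_min = (1.055e-34 J·s) / (2 × 2.650e-08 m)
Δp_min = 1.990e-27 kg·m/s

A wave packet cannot have both a well-defined position and well-defined momentum.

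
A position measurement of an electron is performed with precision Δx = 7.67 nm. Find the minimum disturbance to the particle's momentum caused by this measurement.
6.875 × 10^-27 kg·m/s

The uncertainty principle implies that measuring position disturbs momentum:
ΔxΔp ≥ ℏ/2

When we measure position with precision Δx, we necessarily introduce a momentum uncertainty:
Δp ≥ ℏ/(2Δx)
Δp_min = (1.055e-34 J·s) / (2 × 7.670e-09 m)
Δp_min = 6.875e-27 kg·m/s

The more precisely we measure position, the greater the momentum disturbance.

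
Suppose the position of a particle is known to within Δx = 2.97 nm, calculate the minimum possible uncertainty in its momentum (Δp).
1.775 × 10^-26 kg·m/s

Using the Heisenberg uncertainty principle:
ΔxΔp ≥ ℏ/2

The minimum uncertainty in momentum is:
Δp_min = ℏ/(2Δx)
Δp_min = (1.055e-34 J·s) / (2 × 2.970e-09 m)
Δp_min = 1.775e-26 kg·m/s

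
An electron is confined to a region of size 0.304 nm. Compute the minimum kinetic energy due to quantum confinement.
103.066 meV

Using the uncertainty principle:

1. Position uncertainty: Δx ≈ 3.040e-10 m
2. Minimum momentum uncertainty: Δp = ℏ/(2Δx) = 1.734e-25 kg·m/s
3. Minimum kinetic energy:
   KE = (Δp)²/(2m) = (1.734e-25)²/(2 × 9.109e-31 kg)
   KE = 1.651e-20 J = 103.066 meV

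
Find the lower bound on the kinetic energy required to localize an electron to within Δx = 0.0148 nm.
43.485 eV

Localizing a particle requires giving it sufficient momentum uncertainty:

1. From uncertainty principle: Δp ≥ ℏ/(2Δx)
   Δp_min = (1.055e-34 J·s) / (2 × 1.480e-11 m)
   Δp_min = 3.563e-24 kg·m/s

2. This momentum uncertainty corresponds to kinetic energy:
   KE ≈ (Δp)²/(2m) = (3.563e-24)²/(2 × 9.109e-31 kg)
   KE = 6.967e-18 J = 43.485 eV

Tighter localization requires more energy.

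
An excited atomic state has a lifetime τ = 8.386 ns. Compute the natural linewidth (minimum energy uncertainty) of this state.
39.245 neV

Using the energy-time uncertainty principle:
ΔEΔt ≥ ℏ/2

The lifetime τ represents the time uncertainty Δt.
The natural linewidth (minimum energy uncertainty) is:

ΔE = ℏ/(2τ)
ΔE = (1.055e-34 J·s) / (2 × 8.386e-09 s)
ΔE = 6.288e-27 J = 39.245 neV

This natural linewidth limits the precision of spectroscopic measurements.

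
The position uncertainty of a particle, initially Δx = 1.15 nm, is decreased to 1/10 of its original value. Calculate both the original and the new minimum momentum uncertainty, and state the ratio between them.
Original Δp_min = 4.585 × 10^-26 kg·m/s; new Δp'_min = 4.585 × 10^-25 kg·m/s; ratio Δp'_min/Δp_min = 10.

From the uncertainty principle ΔxΔp ≥ ℏ/2, the minimum momentum uncertainty is Δp_min = ℏ/(2Δx).

Original (Δx = 1.15 nm = 1.150e-09 m):
Δp_min = (1.055e-34 J·s)/(2 × 1.150e-09 m) = 4.585e-26 kg·m/s

When Δx → (1/10)Δx:
Δp'_min = ℏ/(2 × (1/10)Δx) = 10 × ℏ/(2Δx) = 10 × Δp_min
Δp'_min = 10 × 4.585e-26 kg·m/s = 4.585e-25 kg·m/s

Since Δp_min ∝ 1/Δx, when Δx is decreased to 1/10 of its original value, Δp_min increases to 10 times its original value.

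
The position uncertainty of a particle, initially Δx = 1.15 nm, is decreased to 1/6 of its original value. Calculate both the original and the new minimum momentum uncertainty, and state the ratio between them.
Original Δp_min = 4.585 × 10^-26 kg·m/s; new Δp'_min = 2.751 × 10^-25 kg·m/s; ratio Δp'_min/Δp_min = 6.

From the uncertainty principle ΔxΔp ≥ ℏ/2, the minimum momentum uncertainty is Δp_min = ℏ/(2Δx).

Original (Δx = 1.15 nm = 1.150e-09 m):
Δp_min = (1.055e-34 J·s)/(2 × 1.150e-09 m) = 4.585e-26 kg·m/s

When Δx → (1/6)Δx:
Δp'_min = ℏ/(2 × (1/6)Δx) = 6 × ℏ/(2Δx) = 6 × Δp_min
Δp'_min = 6 × 4.585e-26 kg·m/s = 2.751e-25 kg·m/s

Since Δp_min ∝ 1/Δx, when Δx is decreased to 1/6 of its original value, Δp_min increases to 6 times its original value.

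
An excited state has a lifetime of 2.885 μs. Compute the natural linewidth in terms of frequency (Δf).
27.583 kHz

Using the energy-time uncertainty principle and E = hf:
ΔEΔt ≥ ℏ/2
hΔf·Δt ≥ ℏ/2

The minimum frequency uncertainty is:
Δf = ℏ/(2hτ) = 1/(4πτ)
Δf = 1/(4π × 2.885e-06 s)
Δf = 2.758e+04 Hz = 27.583 kHz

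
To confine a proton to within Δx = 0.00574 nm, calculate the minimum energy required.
157.446 meV

Localizing a particle requires giving it sufficient momentum uncertainty:

1. From uncertainty principle: Δp ≥ ℏ/(2Δx)
   Δp_min = (1.055e-34 J·s) / (2 × 5.740e-12 m)
   Δp_min = 9.186e-24 kg·m/s

2. This momentum uncertainty corresponds to kinetic energy:
   KE ≈ (Δp)²/(2m) = (9.186e-24)²/(2 × 1.673e-27 kg)
   KE = 2.523e-20 J = 157.446 meV

Tighter localization requires more energy.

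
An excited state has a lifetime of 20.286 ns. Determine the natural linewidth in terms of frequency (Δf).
3.923 MHz

Using the energy-time uncertainty principle and E = hf:
ΔEΔt ≥ ℏ/2
hΔf·Δt ≥ ℏ/2

The minimum frequency uncertainty is:
Δf = ℏ/(2hτ) = 1/(4πτ)
Δf = 1/(4π × 2.029e-08 s)
Δf = 3.923e+06 Hz = 3.923 MHz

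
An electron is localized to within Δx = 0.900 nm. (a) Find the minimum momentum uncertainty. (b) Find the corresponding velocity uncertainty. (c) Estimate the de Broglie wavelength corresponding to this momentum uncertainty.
(a) Δp_min = 5.859 × 10^-26 kg·m/s
(b) Δv_min = 64.315 km/s
(c) λ_dB = 11.310 nm

Step-by-step:

(a) From the uncertainty principle:
Δp_min = ℏ/(2Δx) = (1.055e-34 J·s)/(2 × 9.000e-10 m) = 5.859e-26 kg·m/s

(b) The velocity uncertainty:
Δv = Δp/m = (5.859e-26 kg·m/s)/(9.109e-31 kg) = 6.432e+04 m/s = 64.315 km/s

(c) The de Broglie wavelength for this momentum:
λ = h/p = (6.626e-34 J·s)/(5.859e-26 kg·m/s) = 1.131e-08 m = 11.310 nm

Note: The de Broglie wavelength is comparable to the localization size, as expected from wave-particle duality.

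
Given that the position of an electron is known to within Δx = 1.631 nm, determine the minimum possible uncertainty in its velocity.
35.490 km/s

Using the Heisenberg uncertainty principle and Δp = mΔv:
ΔxΔp ≥ ℏ/2
Δx(mΔv) ≥ ℏ/2

The minimum uncertainty in velocity is:
Δv_min = ℏ/(2mΔx)
Δv_min = (1.055e-34 J·s) / (2 × 9.109e-31 kg × 1.631e-09 m)
Δv_min = 3.549e+04 m/s = 35.490 km/s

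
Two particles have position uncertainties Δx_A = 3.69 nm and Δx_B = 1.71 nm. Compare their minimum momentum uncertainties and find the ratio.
Particle B has the larger minimum momentum uncertainty, by a factor of 2.16.

For each particle, the minimum momentum uncertainty is Δp_min = ℏ/(2Δx):

Particle A: Δp_A = ℏ/(2×3.690e-09 m) = 1.429e-26 kg·m/s
Particle B: Δp_B = ℏ/(2×1.710e-09 m) = 3.084e-26 kg·m/s

Ratio: Δp_B/Δp_A = 2.16

Since Δp_min ∝ 1/Δx, the particle with smaller position uncertainty (B) has larger momentum uncertainty.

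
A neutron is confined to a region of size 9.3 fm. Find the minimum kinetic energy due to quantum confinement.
59.895 keV

Using the uncertainty principle:

1. Position uncertainty: Δx ≈ 9.300e-15 m
2. Minimum momentum uncertainty: Δp = ℏ/(2Δx) = 5.670e-21 kg·m/s
3. Minimum kinetic energy:
   KE = (Δp)²/(2m) = (5.670e-21)²/(2 × 1.675e-27 kg)
   KE = 9.596e-15 J = 59.895 keV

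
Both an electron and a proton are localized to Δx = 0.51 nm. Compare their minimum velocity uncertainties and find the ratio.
The electron has the larger minimum velocity uncertainty, by a ratio of 1836.2.

For both particles, Δp_min = ℏ/(2Δx) = 1.034e-25 kg·m/s (same for both).

The velocity uncertainty is Δv = Δp/m:
- electron: Δv = 1.034e-25 / 9.109e-31 = 1.135e+05 m/s = 113.498 km/s
- proton: Δv = 1.034e-25 / 1.673e-27 = 6.181e+01 m/s = 61.813 m/s

Ratio: 1.135e+05 / 6.181e+01 = 1836.2

The lighter particle has larger velocity uncertainty because Δv ∝ 1/m.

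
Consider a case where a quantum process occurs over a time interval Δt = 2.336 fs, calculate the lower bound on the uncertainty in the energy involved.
140.884 meV

Using the energy-time uncertainty principle:
ΔEΔt ≥ ℏ/2

The minimum uncertainty in energy is:
ΔE_min = ℏ/(2Δt)
ΔE_min = (1.055e-34 J·s) / (2 × 2.336e-15 s)
ΔE_min = 2.257e-20 J = 140.884 meV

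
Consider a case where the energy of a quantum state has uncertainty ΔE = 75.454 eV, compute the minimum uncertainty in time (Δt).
4.362 as

Using the energy-time uncertainty principle:
ΔEΔt ≥ ℏ/2

The minimum uncertainty in time is:
Δt_min = ℏ/(2ΔE)
Δt_min = (1.055e-34 J·s) / (2 × 1.209e-17 J)
Δt_min = 4.362e-18 s = 4.362 as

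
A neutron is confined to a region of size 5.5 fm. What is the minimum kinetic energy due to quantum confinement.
171.250 keV

Using the uncertainty principle:

1. Position uncertainty: Δx ≈ 5.500e-15 m
2. Minimum momentum uncertainty: Δp = ℏ/(2Δx) = 9.587e-21 kg·m/s
3. Minimum kinetic energy:
   KE = (Δp)²/(2m) = (9.587e-21)²/(2 × 1.675e-27 kg)
   KE = 2.744e-14 J = 171.250 keV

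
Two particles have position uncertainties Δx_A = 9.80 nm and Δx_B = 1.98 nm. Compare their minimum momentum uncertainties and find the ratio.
Particle B has the larger minimum momentum uncertainty, by a factor of 4.95.

For each particle, the minimum momentum uncertainty is Δp_min = ℏ/(2Δx):

Particle A: Δp_A = ℏ/(2×9.800e-09 m) = 5.380e-27 kg·m/s
Particle B: Δp_B = ℏ/(2×1.980e-09 m) = 2.663e-26 kg·m/s

Ratio: Δp_B/Δp_A = 4.95

Since Δp_min ∝ 1/Δx, the particle with smaller position uncertainty (B) has larger momentum uncertainty.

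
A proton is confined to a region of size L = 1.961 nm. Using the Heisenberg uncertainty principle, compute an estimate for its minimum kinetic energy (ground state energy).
1.349 μeV

Using the uncertainty principle to estimate ground state energy:

1. The position uncertainty is approximately the confinement size:
   Δx ≈ L = 1.961e-09 m

2. From ΔxΔp ≥ ℏ/2, the minimum momentum uncertainty is:
   Δp ≈ ℏ/(2L) = 2.689e-26 kg·m/s

3. The kinetic energy is approximately:
   KE ≈ (Δp)²/(2m) = (2.689e-26)²/(2 × 1.673e-27 kg)
   KE ≈ 2.161e-25 J = 1.349 μeV

This is an order-of-magnitude estimate of the ground state energy.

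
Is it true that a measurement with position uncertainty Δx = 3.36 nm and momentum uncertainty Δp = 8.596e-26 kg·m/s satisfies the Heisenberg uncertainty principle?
Yes, it satisfies the uncertainty principle.

Calculate the product ΔxΔp:
ΔxΔp = (3.360e-09 m) × (8.596e-26 kg·m/s)
ΔxΔp = 2.888e-34 J·s

Compare to the minimum allowed value ℏ/2:
ℏ/2 = 5.273e-35 J·s

Since ΔxΔp = 2.888e-34 J·s ≥ 5.273e-35 J·s = ℏ/2,
the measurement satisfies the uncertainty principle.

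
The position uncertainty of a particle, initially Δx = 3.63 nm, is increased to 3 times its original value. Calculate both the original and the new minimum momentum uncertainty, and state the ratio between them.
Original Δp_min = 1.453 × 10^-26 kg·m/s; new Δp'_min = 4.842 × 10^-27 kg·m/s; ratio Δp'_min/Δp_min = 1/3.

From the uncertainty principle ΔxΔp ≥ ℏ/2, the minimum momentum uncertainty is Δp_min = ℏ/(2Δx).

Original (Δx = 3.63 nm = 3.630e-09 m):
Δp_min = (1.055e-34 J·s)/(2 × 3.630e-09 m) = 1.453e-26 kg·m/s

When Δx → 3Δx:
Δp'_min = ℏ/(2 × 3Δx) = (1/3) × ℏ/(2Δx) = (1/3) × Δp_min
Δp'_min = 1/3 × 1.453e-26 kg·m/s = 4.842e-27 kg·m/s

Since Δp_min ∝ 1/Δx, when Δx is increased to 3 times its original value, Δp_min decreases to 1/3 of its original value.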